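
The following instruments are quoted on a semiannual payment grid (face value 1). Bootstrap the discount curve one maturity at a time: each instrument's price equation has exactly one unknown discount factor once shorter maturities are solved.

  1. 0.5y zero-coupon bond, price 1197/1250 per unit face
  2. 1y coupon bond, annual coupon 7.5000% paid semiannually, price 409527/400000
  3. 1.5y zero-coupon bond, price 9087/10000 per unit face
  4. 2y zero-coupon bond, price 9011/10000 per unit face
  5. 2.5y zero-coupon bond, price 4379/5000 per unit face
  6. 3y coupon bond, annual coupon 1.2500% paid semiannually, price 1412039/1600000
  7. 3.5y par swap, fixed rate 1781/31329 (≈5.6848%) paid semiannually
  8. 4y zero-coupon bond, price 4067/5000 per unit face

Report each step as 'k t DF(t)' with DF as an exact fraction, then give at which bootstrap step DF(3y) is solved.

step 1 [0.5y] zero: DF = P = 1197/1250 ≈ 0.957600
step 2 [1y] bond c/2=3/80: DF=(409527/400000 − 3/80·(0.957600))/(1+3/80) = 4761/5000 ≈ 0.952200
step 3 [1.5y] zero: DF = P = 9087/10000 ≈ 0.908700
step 4 [2y] zero: DF = P = 9011/10000 ≈ 0.901100
step 5 [2.5y] zero: DF = P = 4379/5000 ≈ 0.875800
step 6 [3y] bond c/2=1/160: DF=(1412039/1600000 − 1/160·(0.957600+0.952200+0.908700+0.901100+0.875800))/(1+1/160) = 1697/2000 ≈ 0.848500
step 7 [3.5y] swap r/2=1781/62658: DF=(1 − 1781/62658·(0.957600+0.952200+0.908700+0.901100+0.875800+0.848500))/(1+1781/62658) = 8219/10000 ≈ 0.821900
step 8 [4y] zero: DF = P = 4067/5000 ≈ 0.813400

1 1/2 1197/1250
2 1 4761/5000
3 3/2 9087/10000
4 2 9011/10000
5 5/2 4379/5000
6 3 1697/2000
7 7/2 8219/10000
8 4 4067/5000
DF(3y) is solved at step 6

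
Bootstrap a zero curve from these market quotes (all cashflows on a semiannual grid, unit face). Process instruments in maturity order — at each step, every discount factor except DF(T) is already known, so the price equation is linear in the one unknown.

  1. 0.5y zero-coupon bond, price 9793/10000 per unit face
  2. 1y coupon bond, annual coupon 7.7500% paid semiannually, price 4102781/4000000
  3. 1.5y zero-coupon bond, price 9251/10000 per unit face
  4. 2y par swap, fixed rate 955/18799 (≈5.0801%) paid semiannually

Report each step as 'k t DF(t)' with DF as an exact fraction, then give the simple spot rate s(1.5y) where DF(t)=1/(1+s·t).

step 1 [0.5y] zero: DF = P = 9793/10000 ≈ 0.979300
step 2 [1y] bond c/2=31/800: DF=(4102781/4000000 − 31/800·(0.979300))/(1+31/800) = 9509/10000 ≈ 0.950900
step 3 [1.5y] zero: DF = P = 9251/10000 ≈ 0.925100
step 4 [2y] swap r/2=955/37598: DF=(1 − 955/37598·(0.979300+0.950900+0.925100))/(1+955/37598) = 1809/2000 ≈ 0.904500

1 1/2 9793/10000
2 1 9509/10000
3 3/2 9251/10000
4 2 1809/2000
s(1.5y) = (1/(9251/10000) − 1)/(3/2) = 1498/27753 ≈ 5.3976%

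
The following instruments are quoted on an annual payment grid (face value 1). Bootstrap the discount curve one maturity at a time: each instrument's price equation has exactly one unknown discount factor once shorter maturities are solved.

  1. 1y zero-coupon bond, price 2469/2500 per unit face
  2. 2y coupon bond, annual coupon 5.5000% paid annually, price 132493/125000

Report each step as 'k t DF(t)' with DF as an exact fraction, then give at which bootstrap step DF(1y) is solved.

step 1 [1y] zero: DF = P = 2469/2500 ≈ 0.987600
step 2 [2y] bond c/1=11/200: DF=(132493/125000 − 11/200·(0.987600))/(1+11/200) = 2383/2500 ≈ 0.953200

1 1 2469/2500
2 2 2383/2500
DF(1y) is solved at step 1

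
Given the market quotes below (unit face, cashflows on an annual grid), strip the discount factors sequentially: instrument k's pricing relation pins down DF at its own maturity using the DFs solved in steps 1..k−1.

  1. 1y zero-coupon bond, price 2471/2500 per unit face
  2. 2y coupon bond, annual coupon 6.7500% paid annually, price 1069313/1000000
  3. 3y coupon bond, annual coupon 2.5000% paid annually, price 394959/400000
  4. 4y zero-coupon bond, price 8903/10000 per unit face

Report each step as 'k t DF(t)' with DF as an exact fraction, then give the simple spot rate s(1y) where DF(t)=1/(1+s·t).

1 1 2471/2500
2 2 587/625
3 3 9163/10000
4 4 8903/10000
s(1y) = (1/(2471/2500) − 1)/(1) = 29/2471 ≈ 1.1736%

step 1 [1y] zero: DF = P = 2471/2500 ≈ 0.988400
step 2 [2y] bond c/1=27/400: DF=(1069313/1000000 − 27/400·(0.988400))/(1+27/400) = 587/625 ≈ 0.939200
step 3 [3y] bond c/1=1/40: DF=(394959/400000 − 1/40·(0.988400+0.939200))/(1+1/40) = 9163/10000 ≈ 0.916300
step 4 [4y] zero: DF = P = 8903/10000 ≈ 0.890300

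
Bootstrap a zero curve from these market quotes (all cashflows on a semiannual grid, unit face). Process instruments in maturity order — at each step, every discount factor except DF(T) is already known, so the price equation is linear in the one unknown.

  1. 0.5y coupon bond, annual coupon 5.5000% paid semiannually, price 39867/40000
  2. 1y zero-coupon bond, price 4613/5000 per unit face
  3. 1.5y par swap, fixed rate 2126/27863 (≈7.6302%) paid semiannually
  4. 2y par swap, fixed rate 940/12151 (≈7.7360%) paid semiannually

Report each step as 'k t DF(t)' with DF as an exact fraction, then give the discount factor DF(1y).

1 1/2 97/100
2 1 4613/5000
3 3/2 8937/10000
4 2 859/1000
DF(1y) = 4613/5000 ≈ 0.922600

step 1 [0.5y] bond c/2=11/400: DF=(39867/40000 − 11/400·(0))/(1+11/400) = 97/100 ≈ 0.970000
step 2 [1y] zero: DF = P = 4613/5000 ≈ 0.922600
step 3 [1.5y] swap r/2=1063/27863: DF=(1 − 1063/27863·(0.970000+0.922600))/(1+1063/27863) = 8937/10000 ≈ 0.893700
step 4 [2y] swap r/2=470/12151: DF=(1 − 470/12151·(0.970000+0.922600+0.893700))/(1+470/12151) = 859/1000 ≈ 0.859000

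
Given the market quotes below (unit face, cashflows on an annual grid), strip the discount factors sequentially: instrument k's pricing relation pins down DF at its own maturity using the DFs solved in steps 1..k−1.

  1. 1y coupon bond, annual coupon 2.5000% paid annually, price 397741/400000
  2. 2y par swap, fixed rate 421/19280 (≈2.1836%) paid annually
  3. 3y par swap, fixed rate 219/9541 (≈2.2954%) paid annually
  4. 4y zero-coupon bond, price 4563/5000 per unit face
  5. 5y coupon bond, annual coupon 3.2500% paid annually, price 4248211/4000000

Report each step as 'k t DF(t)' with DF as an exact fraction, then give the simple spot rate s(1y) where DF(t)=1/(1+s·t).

step 1 [1y] bond c/1=1/40: DF=(397741/400000 − 1/40·(0))/(1+1/40) = 9701/10000 ≈ 0.970100
step 2 [2y] swap r/1=421/19280: DF=(1 − 421/19280·(0.970100))/(1+421/19280) = 9579/10000 ≈ 0.957900
step 3 [3y] swap r/1=219/9541: DF=(1 − 219/9541·(0.970100+0.957900))/(1+219/9541) = 9343/10000 ≈ 0.934300
step 4 [4y] zero: DF = P = 4563/5000 ≈ 0.912600
step 5 [5y] bond c/1=13/400: DF=(4248211/4000000 − 13/400·(0.970100+0.957900+0.934300+0.912600))/(1+13/400) = 4549/5000 ≈ 0.909800

1 1 9701/10000
2 2 9579/10000
3 3 9343/10000
4 4 4563/5000
5 5 4549/5000
s(1y) = (1/(9701/10000) − 1)/(1) = 299/9701 ≈ 3.0822%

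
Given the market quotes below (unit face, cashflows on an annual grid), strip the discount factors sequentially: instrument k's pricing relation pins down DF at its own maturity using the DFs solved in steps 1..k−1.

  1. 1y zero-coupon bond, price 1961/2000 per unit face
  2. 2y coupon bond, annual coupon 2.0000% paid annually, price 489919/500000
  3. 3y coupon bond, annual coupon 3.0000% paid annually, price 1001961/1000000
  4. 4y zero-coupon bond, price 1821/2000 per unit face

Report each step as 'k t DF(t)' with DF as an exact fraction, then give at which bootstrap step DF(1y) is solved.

step 1 [1y] zero: DF = P = 1961/2000 ≈ 0.980500
step 2 [2y] bond c/1=1/50: DF=(489919/500000 − 1/50·(0.980500))/(1+1/50) = 4707/5000 ≈ 0.941400
step 3 [3y] bond c/1=3/100: DF=(1001961/1000000 − 3/100·(0.980500+0.941400))/(1+3/100) = 573/625 ≈ 0.916800
step 4 [4y] zero: DF = P = 1821/2000 ≈ 0.910500

1 1 1961/2000
2 2 4707/5000
3 3 573/625
4 4 1821/2000
DF(1y) is solved at step 1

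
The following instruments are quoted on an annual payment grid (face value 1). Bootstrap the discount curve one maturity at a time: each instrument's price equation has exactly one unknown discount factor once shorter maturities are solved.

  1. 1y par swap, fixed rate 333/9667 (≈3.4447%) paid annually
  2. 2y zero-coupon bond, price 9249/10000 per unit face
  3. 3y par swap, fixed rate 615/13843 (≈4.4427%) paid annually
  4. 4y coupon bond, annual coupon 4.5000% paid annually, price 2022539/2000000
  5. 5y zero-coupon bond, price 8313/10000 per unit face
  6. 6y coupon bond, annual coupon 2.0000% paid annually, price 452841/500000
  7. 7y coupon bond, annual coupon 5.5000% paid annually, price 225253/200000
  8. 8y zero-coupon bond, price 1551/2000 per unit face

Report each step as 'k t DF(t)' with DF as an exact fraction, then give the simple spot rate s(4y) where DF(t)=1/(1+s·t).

step 1 [1y] swap r/1=333/9667: DF=(1 − 333/9667·(0))/(1+333/9667) = 9667/10000 ≈ 0.966700
step 2 [2y] zero: DF = P = 9249/10000 ≈ 0.924900
step 3 [3y] swap r/1=615/13843: DF=(1 − 615/13843·(0.966700+0.924900))/(1+615/13843) = 877/1000 ≈ 0.877000
step 4 [4y] bond c/1=9/200: DF=(2022539/2000000 − 9/200·(0.966700+0.924900+0.877000))/(1+9/200) = 1697/2000 ≈ 0.848500
step 5 [5y] zero: DF = P = 8313/10000 ≈ 0.831300
step 6 [6y] bond c/1=1/50: DF=(452841/500000 − 1/50·(0.966700+0.924900+0.877000+0.848500+0.831300))/(1+1/50) = 8007/10000 ≈ 0.800700
step 7 [7y] bond c/1=11/200: DF=(225253/200000 − 11/200·(0.966700+0.924900+0.877000+0.848500+0.831300+0.800700))/(1+11/200) = 7939/10000 ≈ 0.793900
step 8 [8y] zero: DF = P = 1551/2000 ≈ 0.775500

1 1 9667/10000
2 2 9249/10000
3 3 877/1000
4 4 1697/2000
5 5 8313/10000
6 6 8007/10000
7 7 7939/10000
8 8 1551/2000
s(4y) = (1/(1697/2000) − 1)/(4) = 303/6788 ≈ 4.4638%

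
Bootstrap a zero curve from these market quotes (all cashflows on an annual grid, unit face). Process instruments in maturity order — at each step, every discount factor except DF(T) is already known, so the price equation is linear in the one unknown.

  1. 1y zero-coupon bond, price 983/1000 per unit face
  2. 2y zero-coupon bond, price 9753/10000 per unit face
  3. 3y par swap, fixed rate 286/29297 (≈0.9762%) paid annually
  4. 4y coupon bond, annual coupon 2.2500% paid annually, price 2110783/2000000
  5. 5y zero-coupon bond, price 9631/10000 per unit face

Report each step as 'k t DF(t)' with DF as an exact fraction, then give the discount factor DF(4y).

step 1 [1y] zero: DF = P = 983/1000 ≈ 0.983000
step 2 [2y] zero: DF = P = 9753/10000 ≈ 0.975300
step 3 [3y] swap r/1=286/29297: DF=(1 − 286/29297·(0.983000+0.975300))/(1+286/29297) = 4857/5000 ≈ 0.971400
step 4 [4y] bond c/1=9/400: DF=(2110783/2000000 − 9/400·(0.983000+0.975300+0.971400))/(1+9/400) = 9677/10000 ≈ 0.967700
step 5 [5y] zero: DF = P = 9631/10000 ≈ 0.963100

1 1 983/1000
2 2 9753/10000
3 3 4857/5000
4 4 9677/10000
5 5 9631/10000
DF(4y) = 9677/10000 ≈ 0.967700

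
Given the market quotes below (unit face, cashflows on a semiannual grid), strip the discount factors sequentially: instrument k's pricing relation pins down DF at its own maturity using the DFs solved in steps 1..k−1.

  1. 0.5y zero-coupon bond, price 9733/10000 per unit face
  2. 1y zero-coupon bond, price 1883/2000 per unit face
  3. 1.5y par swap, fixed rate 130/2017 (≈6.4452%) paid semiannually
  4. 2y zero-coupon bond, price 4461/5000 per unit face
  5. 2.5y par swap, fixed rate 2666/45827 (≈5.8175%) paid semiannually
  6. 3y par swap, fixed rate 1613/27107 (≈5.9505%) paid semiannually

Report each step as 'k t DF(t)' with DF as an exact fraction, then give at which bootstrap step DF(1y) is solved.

step 1 [0.5y] zero: DF = P = 9733/10000 ≈ 0.973300
step 2 [1y] zero: DF = P = 1883/2000 ≈ 0.941500
step 3 [1.5y] swap r/2=65/2017: DF=(1 − 65/2017·(0.973300+0.941500))/(1+65/2017) = 909/1000 ≈ 0.909000
step 4 [2y] zero: DF = P = 4461/5000 ≈ 0.892200
step 5 [2.5y] swap r/2=1333/45827: DF=(1 − 1333/45827·(0.973300+0.941500+0.909000+0.892200))/(1+1333/45827) = 8667/10000 ≈ 0.866700
step 6 [3y] swap r/2=1613/54214: DF=(1 − 1613/54214·(0.973300+0.941500+0.909000+0.892200+0.866700))/(1+1613/54214) = 8387/10000 ≈ 0.838700

1 1/2 9733/10000
2 1 1883/2000
3 3/2 909/1000
4 2 4461/5000
5 5/2 8667/10000
6 3 8387/10000
DF(1y) is solved at step 2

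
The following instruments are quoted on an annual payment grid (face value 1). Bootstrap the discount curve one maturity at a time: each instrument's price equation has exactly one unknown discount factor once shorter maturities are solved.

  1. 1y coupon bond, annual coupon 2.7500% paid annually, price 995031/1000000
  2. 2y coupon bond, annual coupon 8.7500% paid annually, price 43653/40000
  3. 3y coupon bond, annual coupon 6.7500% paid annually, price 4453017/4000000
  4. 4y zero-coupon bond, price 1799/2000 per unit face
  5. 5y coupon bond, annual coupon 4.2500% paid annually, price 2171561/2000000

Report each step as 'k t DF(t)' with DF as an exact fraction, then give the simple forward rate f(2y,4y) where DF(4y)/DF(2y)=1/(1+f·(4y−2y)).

1 1 2421/2500
2 2 1157/1250
3 3 9231/10000
4 4 1799/2000
5 5 89/100
f(2y,4y) = ((1157/1250)/(1799/2000) − 1)/(2) = 261/17990 ≈ 1.4508%

step 1 [1y] bond c/1=11/400: DF=(995031/1000000 − 11/400·(0))/(1+11/400) = 2421/2500 ≈ 0.968400
step 2 [2y] bond c/1=7/80: DF=(43653/40000 − 7/80·(0.968400))/(1+7/80) = 1157/1250 ≈ 0.925600
step 3 [3y] bond c/1=27/400: DF=(4453017/4000000 − 27/400·(0.968400+0.925600))/(1+27/400) = 9231/10000 ≈ 0.923100
step 4 [4y] zero: DF = P = 1799/2000 ≈ 0.899500
step 5 [5y] bond c/1=17/400: DF=(2171561/2000000 − 17/400·(0.968400+0.925600+0.923100+0.899500))/(1+17/400) = 89/100 ≈ 0.890000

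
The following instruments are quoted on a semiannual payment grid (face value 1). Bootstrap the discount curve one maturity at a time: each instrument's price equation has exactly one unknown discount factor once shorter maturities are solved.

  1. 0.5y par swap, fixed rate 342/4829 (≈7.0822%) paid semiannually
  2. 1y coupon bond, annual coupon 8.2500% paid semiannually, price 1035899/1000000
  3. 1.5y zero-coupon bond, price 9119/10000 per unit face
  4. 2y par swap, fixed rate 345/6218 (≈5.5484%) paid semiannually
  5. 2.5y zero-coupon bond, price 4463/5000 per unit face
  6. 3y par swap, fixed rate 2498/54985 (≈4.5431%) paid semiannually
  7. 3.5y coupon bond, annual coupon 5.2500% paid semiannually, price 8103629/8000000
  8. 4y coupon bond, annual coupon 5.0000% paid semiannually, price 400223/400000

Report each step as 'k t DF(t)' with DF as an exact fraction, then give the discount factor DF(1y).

1 1/2 4829/5000
2 1 4783/5000
3 3/2 9119/10000
4 2 1793/2000
5 5/2 4463/5000
6 3 8751/10000
7 7/2 529/625
8 4 4107/5000
DF(1y) = 4783/5000 ≈ 0.956600

step 1 [0.5y] swap r/2=171/4829: DF=(1 − 171/4829·(0))/(1+171/4829) = 4829/5000 ≈ 0.965800
step 2 [1y] bond c/2=33/800: DF=(1035899/1000000 − 33/800·(0.965800))/(1+33/800) = 4783/5000 ≈ 0.956600
step 3 [1.5y] zero: DF = P = 9119/10000 ≈ 0.911900
step 4 [2y] swap r/2=345/12436: DF=(1 − 345/12436·(0.965800+0.956600+0.911900))/(1+345/12436) = 1793/2000 ≈ 0.896500
step 5 [2.5y] zero: DF = P = 4463/5000 ≈ 0.892600
step 6 [3y] swap r/2=1249/54985: DF=(1 − 1249/54985·(0.965800+0.956600+0.911900+0.896500+0.892600))/(1+1249/54985) = 8751/10000 ≈ 0.875100
step 7 [3.5y] bond c/2=21/800: DF=(8103629/8000000 − 21/800·(0.965800+0.956600+0.911900+0.896500+0.892600+0.875100))/(1+21/800) = 529/625 ≈ 0.846400
step 8 [4y] bond c/2=1/40: DF=(400223/400000 − 1/40·(0.965800+0.956600+0.911900+0.896500+0.892600+0.875100+0.846400))/(1+1/40) = 4107/5000 ≈ 0.821400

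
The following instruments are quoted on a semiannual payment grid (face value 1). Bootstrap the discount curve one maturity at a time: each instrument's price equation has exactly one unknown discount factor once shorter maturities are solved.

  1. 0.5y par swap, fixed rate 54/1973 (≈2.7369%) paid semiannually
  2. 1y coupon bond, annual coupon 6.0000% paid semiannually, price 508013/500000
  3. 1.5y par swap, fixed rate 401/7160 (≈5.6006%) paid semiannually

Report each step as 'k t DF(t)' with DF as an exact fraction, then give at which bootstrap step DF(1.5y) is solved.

step 1 [0.5y] swap r/2=27/1973: DF=(1 − 27/1973·(0))/(1+27/1973) = 1973/2000 ≈ 0.986500
step 2 [1y] bond c/2=3/100: DF=(508013/500000 − 3/100·(0.986500))/(1+3/100) = 9577/10000 ≈ 0.957700
step 3 [1.5y] swap r/2=401/14320: DF=(1 − 401/14320·(0.986500+0.957700))/(1+401/14320) = 4599/5000 ≈ 0.919800

1 1/2 1973/2000
2 1 9577/10000
3 3/2 4599/5000
DF(1.5y) is solved at step 3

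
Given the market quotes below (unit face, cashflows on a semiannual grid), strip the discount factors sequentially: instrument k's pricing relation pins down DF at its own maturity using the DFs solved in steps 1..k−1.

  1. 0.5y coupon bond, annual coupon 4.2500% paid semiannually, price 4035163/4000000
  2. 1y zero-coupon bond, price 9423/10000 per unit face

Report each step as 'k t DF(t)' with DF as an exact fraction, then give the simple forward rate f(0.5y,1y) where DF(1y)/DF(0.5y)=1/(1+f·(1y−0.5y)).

step 1 [0.5y] bond c/2=17/800: DF=(4035163/4000000 − 17/800·(0))/(1+17/800) = 4939/5000 ≈ 0.987800
step 2 [1y] zero: DF = P = 9423/10000 ≈ 0.942300

1 1/2 4939/5000
2 1 9423/10000
f(0.5y,1y) = ((4939/5000)/(9423/10000) − 1)/(1/2) = 910/9423 ≈ 9.6572%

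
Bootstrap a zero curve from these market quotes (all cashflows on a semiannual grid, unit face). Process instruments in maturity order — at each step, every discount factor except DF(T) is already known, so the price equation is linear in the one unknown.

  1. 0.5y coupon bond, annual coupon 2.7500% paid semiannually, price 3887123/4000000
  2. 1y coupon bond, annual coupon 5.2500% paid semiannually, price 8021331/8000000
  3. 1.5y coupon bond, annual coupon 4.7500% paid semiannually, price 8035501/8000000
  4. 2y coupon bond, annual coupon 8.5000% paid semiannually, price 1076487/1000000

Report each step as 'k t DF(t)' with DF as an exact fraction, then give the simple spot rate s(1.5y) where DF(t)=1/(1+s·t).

1 1/2 4793/5000
2 1 381/400
3 3/2 1171/1250
4 2 1833/2000
s(1.5y) = (1/(1171/1250) − 1)/(3/2) = 158/3513 ≈ 4.4976%

step 1 [0.5y] bond c/2=11/800: DF=(3887123/4000000 − 11/800·(0))/(1+11/800) = 4793/5000 ≈ 0.958600
step 2 [1y] bond c/2=21/800: DF=(8021331/8000000 − 21/800·(0.958600))/(1+21/800) = 381/400 ≈ 0.952500
step 3 [1.5y] bond c/2=19/800: DF=(8035501/8000000 − 19/800·(0.958600+0.952500))/(1+19/800) = 1171/1250 ≈ 0.936800
step 4 [2y] bond c/2=17/400: DF=(1076487/1000000 − 17/400·(0.958600+0.952500+0.936800))/(1+17/400) = 1833/2000 ≈ 0.916500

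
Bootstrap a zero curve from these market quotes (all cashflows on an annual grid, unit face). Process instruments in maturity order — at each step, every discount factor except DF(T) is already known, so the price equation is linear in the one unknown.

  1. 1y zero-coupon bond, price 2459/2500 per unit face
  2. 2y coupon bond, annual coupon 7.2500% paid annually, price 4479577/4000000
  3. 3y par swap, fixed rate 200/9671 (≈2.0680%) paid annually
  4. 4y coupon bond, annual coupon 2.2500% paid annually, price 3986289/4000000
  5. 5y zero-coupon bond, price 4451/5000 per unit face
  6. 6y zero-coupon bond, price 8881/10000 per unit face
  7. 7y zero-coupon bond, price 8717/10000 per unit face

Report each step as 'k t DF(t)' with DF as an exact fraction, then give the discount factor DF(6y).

step 1 [1y] zero: DF = P = 2459/2500 ≈ 0.983600
step 2 [2y] bond c/1=29/400: DF=(4479577/4000000 − 29/400·(0.983600))/(1+29/400) = 9777/10000 ≈ 0.977700
step 3 [3y] swap r/1=200/9671: DF=(1 − 200/9671·(0.983600+0.977700))/(1+200/9671) = 47/50 ≈ 0.940000
step 4 [4y] bond c/1=9/400: DF=(3986289/4000000 − 9/400·(0.983600+0.977700+0.940000))/(1+9/400) = 2277/2500 ≈ 0.910800
step 5 [5y] zero: DF = P = 4451/5000 ≈ 0.890200
step 6 [6y] zero: DF = P = 8881/10000 ≈ 0.888100
step 7 [7y] zero: DF = P = 8717/10000 ≈ 0.871700

1 1 2459/2500
2 2 9777/10000
3 3 47/50
4 4 2277/2500
5 5 4451/5000
6 6 8881/10000
7 7 8717/10000
DF(6y) = 8881/10000 ≈ 0.888100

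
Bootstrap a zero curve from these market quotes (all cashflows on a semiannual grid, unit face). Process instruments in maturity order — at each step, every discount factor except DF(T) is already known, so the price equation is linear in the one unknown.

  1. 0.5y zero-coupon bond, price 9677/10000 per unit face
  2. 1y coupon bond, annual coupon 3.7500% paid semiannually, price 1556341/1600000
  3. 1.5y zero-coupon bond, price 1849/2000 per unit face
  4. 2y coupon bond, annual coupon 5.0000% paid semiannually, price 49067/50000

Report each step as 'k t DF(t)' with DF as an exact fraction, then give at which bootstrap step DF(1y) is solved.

1 1/2 9677/10000
2 1 937/1000
3 3/2 1849/2000
4 2 2221/2500
DF(1y) is solved at step 2

step 1 [0.5y] zero: DF = P = 9677/10000 ≈ 0.967700
step 2 [1y] bond c/2=3/160: DF=(1556341/1600000 − 3/160·(0.967700))/(1+3/160) = 937/1000 ≈ 0.937000
step 3 [1.5y] zero: DF = P = 1849/2000 ≈ 0.924500
step 4 [2y] bond c/2=1/40: DF=(49067/50000 − 1/40·(0.967700+0.937000+0.924500))/(1+1/40) = 2221/2500 ≈ 0.888400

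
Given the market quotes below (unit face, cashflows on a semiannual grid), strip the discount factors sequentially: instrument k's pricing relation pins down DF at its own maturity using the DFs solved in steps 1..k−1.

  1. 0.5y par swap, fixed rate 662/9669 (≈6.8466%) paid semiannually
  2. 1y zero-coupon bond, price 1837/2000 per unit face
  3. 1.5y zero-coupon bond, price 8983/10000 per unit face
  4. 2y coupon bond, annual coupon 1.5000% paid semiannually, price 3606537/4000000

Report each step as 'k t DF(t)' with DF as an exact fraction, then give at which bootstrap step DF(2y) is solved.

1 1/2 9669/10000
2 1 1837/2000
3 3/2 8983/10000
4 2 4371/5000
DF(2y) is solved at step 4

step 1 [0.5y] swap r/2=331/9669: DF=(1 − 331/9669·(0))/(1+331/9669) = 9669/10000 ≈ 0.966900
step 2 [1y] zero: DF = P = 1837/2000 ≈ 0.918500
step 3 [1.5y] zero: DF = P = 8983/10000 ≈ 0.898300
step 4 [2y] bond c/2=3/400: DF=(3606537/4000000 − 3/400·(0.966900+0.918500+0.898300))/(1+3/400) = 4371/5000 ≈ 0.874200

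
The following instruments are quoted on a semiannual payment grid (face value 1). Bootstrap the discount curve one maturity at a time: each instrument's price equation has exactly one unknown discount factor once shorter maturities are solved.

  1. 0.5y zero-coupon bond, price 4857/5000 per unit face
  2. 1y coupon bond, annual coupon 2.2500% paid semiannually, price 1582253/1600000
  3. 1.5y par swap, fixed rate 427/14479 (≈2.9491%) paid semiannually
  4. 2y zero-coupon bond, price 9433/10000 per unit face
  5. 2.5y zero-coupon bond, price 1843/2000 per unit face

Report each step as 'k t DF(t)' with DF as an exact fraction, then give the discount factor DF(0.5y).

step 1 [0.5y] zero: DF = P = 4857/5000 ≈ 0.971400
step 2 [1y] bond c/2=9/800: DF=(1582253/1600000 − 9/800·(0.971400))/(1+9/800) = 9671/10000 ≈ 0.967100
step 3 [1.5y] swap r/2=427/28958: DF=(1 − 427/28958·(0.971400+0.967100))/(1+427/28958) = 9573/10000 ≈ 0.957300
step 4 [2y] zero: DF = P = 9433/10000 ≈ 0.943300
step 5 [2.5y] zero: DF = P = 1843/2000 ≈ 0.921500

1 1/2 4857/5000
2 1 9671/10000
3 3/2 9573/10000
4 2 9433/10000
5 5/2 1843/2000
DF(0.5y) = 4857/5000 ≈ 0.971400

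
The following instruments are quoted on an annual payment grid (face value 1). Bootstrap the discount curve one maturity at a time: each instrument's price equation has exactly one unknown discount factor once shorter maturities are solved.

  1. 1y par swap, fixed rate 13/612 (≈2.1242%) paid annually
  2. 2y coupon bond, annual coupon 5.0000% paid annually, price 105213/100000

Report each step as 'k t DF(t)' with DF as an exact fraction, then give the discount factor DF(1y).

1 1 612/625
2 2 4777/5000
DF(1y) = 612/625 ≈ 0.979200

step 1 [1y] swap r/1=13/612: DF=(1 − 13/612·(0))/(1+13/612) = 612/625 ≈ 0.979200
step 2 [2y] bond c/1=1/20: DF=(105213/100000 − 1/20·(0.979200))/(1+1/20) = 4777/5000 ≈ 0.955400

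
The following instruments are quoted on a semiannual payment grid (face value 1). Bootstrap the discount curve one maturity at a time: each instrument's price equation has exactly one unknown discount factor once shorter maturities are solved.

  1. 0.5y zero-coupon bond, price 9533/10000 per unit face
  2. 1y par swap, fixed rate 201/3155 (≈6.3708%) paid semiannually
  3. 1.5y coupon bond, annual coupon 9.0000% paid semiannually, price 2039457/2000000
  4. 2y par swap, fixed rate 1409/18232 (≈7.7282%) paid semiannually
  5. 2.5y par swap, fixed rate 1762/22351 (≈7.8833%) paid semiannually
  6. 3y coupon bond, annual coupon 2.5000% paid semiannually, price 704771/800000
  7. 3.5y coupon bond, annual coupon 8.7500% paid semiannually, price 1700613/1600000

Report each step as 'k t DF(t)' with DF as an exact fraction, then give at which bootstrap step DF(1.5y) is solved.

1 1/2 9533/10000
2 1 9397/10000
3 3/2 8943/10000
4 2 8591/10000
5 5/2 4119/5000
6 3 8149/10000
7 7/2 498/625
DF(1.5y) is solved at step 3

step 1 [0.5y] zero: DF = P = 9533/10000 ≈ 0.953300
step 2 [1y] swap r/2=201/6310: DF=(1 − 201/6310·(0.953300))/(1+201/6310) = 9397/10000 ≈ 0.939700
step 3 [1.5y] bond c/2=9/200: DF=(2039457/2000000 − 9/200·(0.953300+0.939700))/(1+9/200) = 8943/10000 ≈ 0.894300
step 4 [2y] swap r/2=1409/36464: DF=(1 − 1409/36464·(0.953300+0.939700+0.894300))/(1+1409/36464) = 8591/10000 ≈ 0.859100
step 5 [2.5y] swap r/2=881/22351: DF=(1 − 881/22351·(0.953300+0.939700+0.894300+0.859100))/(1+881/22351) = 4119/5000 ≈ 0.823800
step 6 [3y] bond c/2=1/80: DF=(704771/800000 − 1/80·(0.953300+0.939700+0.894300+0.859100+0.823800))/(1+1/80) = 8149/10000 ≈ 0.814900
step 7 [3.5y] bond c/2=7/160: DF=(1700613/1600000 − 7/160·(0.953300+0.939700+0.894300+0.859100+0.823800+0.814900))/(1+7/160) = 498/625 ≈ 0.796800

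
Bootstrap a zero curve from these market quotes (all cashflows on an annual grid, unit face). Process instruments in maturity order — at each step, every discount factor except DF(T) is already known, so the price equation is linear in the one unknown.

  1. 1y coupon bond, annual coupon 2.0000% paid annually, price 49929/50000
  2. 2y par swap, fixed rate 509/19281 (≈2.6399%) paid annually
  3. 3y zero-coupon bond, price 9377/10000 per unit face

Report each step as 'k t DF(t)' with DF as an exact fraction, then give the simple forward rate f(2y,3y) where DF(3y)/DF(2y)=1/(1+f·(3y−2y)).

step 1 [1y] bond c/1=1/50: DF=(49929/50000 − 1/50·(0))/(1+1/50) = 979/1000 ≈ 0.979000
step 2 [2y] swap r/1=509/19281: DF=(1 − 509/19281·(0.979000))/(1+509/19281) = 9491/10000 ≈ 0.949100
step 3 [3y] zero: DF = P = 9377/10000 ≈ 0.937700

1 1 979/1000
2 2 9491/10000
3 3 9377/10000
f(2y,3y) = ((9491/10000)/(9377/10000) − 1)/(1) = 114/9377 ≈ 1.2157%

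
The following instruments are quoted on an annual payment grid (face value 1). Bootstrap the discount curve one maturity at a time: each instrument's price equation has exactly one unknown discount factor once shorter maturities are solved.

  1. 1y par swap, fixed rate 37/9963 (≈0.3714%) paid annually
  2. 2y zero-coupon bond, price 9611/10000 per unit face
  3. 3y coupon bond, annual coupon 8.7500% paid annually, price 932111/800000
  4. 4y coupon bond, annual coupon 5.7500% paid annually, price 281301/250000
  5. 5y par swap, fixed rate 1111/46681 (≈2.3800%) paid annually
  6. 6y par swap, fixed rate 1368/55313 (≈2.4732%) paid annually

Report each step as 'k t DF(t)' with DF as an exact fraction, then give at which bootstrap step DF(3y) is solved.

1 1 9963/10000
2 2 9611/10000
3 3 9139/10000
4 4 9079/10000
5 5 8889/10000
6 6 1079/1250
DF(3y) is solved at step 3

step 1 [1y] swap r/1=37/9963: DF=(1 − 37/9963·(0))/(1+37/9963) = 9963/10000 ≈ 0.996300
step 2 [2y] zero: DF = P = 9611/10000 ≈ 0.961100
step 3 [3y] bond c/1=7/80: DF=(932111/800000 − 7/80·(0.996300+0.961100))/(1+7/80) = 9139/10000 ≈ 0.913900
step 4 [4y] bond c/1=23/400: DF=(281301/250000 − 23/400·(0.996300+0.961100+0.913900))/(1+23/400) = 9079/10000 ≈ 0.907900
step 5 [5y] swap r/1=1111/46681: DF=(1 − 1111/46681·(0.996300+0.961100+0.913900+0.907900))/(1+1111/46681) = 8889/10000 ≈ 0.888900
step 6 [6y] swap r/1=1368/55313: DF=(1 − 1368/55313·(0.996300+0.961100+0.913900+0.907900+0.888900))/(1+1368/55313) = 1079/1250 ≈ 0.863200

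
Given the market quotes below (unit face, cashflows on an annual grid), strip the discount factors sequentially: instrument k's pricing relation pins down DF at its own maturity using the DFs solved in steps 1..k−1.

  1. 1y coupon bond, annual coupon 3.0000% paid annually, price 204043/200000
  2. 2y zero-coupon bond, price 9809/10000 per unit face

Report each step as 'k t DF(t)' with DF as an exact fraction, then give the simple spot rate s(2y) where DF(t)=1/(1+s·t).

1 1 1981/2000
2 2 9809/10000
s(2y) = (1/(9809/10000) − 1)/(2) = 191/19618 ≈ 0.9736%

step 1 [1y] bond c/1=3/100: DF=(204043/200000 − 3/100·(0))/(1+3/100) = 1981/2000 ≈ 0.990500
step 2 [2y] zero: DF = P = 9809/10000 ≈ 0.980900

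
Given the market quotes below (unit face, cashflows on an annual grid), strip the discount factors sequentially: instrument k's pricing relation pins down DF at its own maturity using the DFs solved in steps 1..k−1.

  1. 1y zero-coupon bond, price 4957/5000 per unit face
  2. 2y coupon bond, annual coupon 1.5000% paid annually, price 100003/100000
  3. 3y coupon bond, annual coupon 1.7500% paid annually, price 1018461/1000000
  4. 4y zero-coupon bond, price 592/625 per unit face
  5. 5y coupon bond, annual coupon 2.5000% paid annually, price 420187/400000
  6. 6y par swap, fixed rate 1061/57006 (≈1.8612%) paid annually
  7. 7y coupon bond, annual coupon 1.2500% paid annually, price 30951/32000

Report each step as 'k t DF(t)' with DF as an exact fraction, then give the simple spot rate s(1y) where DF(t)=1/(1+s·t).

step 1 [1y] zero: DF = P = 4957/5000 ≈ 0.991400
step 2 [2y] bond c/1=3/200: DF=(100003/100000 − 3/200·(0.991400))/(1+3/200) = 4853/5000 ≈ 0.970600
step 3 [3y] bond c/1=7/400: DF=(1018461/1000000 − 7/400·(0.991400+0.970600))/(1+7/400) = 1209/1250 ≈ 0.967200
step 4 [4y] zero: DF = P = 592/625 ≈ 0.947200
step 5 [5y] bond c/1=1/40: DF=(420187/400000 − 1/40·(0.991400+0.970600+0.967200+0.947200))/(1+1/40) = 9303/10000 ≈ 0.930300
step 6 [6y] swap r/1=1061/57006: DF=(1 − 1061/57006·(0.991400+0.970600+0.967200+0.947200+0.930300))/(1+1061/57006) = 8939/10000 ≈ 0.893900
step 7 [7y] bond c/1=1/80: DF=(30951/32000 − 1/80·(0.991400+0.970600+0.967200+0.947200+0.930300+0.893900))/(1+1/80) = 8849/10000 ≈ 0.884900

1 1 4957/5000
2 2 4853/5000
3 3 1209/1250
4 4 592/625
5 5 9303/10000
6 6 8939/10000
7 7 8849/10000
s(1y) = (1/(4957/5000) − 1)/(1) = 43/4957 ≈ 0.8675%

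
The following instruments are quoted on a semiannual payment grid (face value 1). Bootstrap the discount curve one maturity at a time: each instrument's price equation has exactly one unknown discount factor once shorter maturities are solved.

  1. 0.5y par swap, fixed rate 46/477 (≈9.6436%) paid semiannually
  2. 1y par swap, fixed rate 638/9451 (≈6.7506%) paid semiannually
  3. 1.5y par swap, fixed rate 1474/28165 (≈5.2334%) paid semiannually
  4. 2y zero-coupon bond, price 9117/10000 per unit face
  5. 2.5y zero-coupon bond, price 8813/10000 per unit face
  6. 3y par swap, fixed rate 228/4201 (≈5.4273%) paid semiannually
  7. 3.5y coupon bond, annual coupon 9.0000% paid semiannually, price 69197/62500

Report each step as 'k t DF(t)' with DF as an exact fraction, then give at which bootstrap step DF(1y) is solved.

1 1/2 477/500
2 1 4681/5000
3 3/2 9263/10000
4 2 9117/10000
5 5/2 8813/10000
6 3 4259/5000
7 7/2 8243/10000
DF(1y) is solved at step 2

step 1 [0.5y] swap r/2=23/477: DF=(1 − 23/477·(0))/(1+23/477) = 477/500 ≈ 0.954000
step 2 [1y] swap r/2=319/9451: DF=(1 − 319/9451·(0.954000))/(1+319/9451) = 4681/5000 ≈ 0.936200
step 3 [1.5y] swap r/2=737/28165: DF=(1 − 737/28165·(0.954000+0.936200))/(1+737/28165) = 9263/10000 ≈ 0.926300
step 4 [2y] zero: DF = P = 9117/10000 ≈ 0.911700
step 5 [2.5y] zero: DF = P = 8813/10000 ≈ 0.881300
step 6 [3y] swap r/2=114/4201: DF=(1 − 114/4201·(0.954000+0.936200+0.926300+0.911700+0.881300))/(1+114/4201) = 4259/5000 ≈ 0.851800
step 7 [3.5y] bond c/2=9/200: DF=(69197/62500 − 9/200·(0.954000+0.936200+0.926300+0.911700+0.881300+0.851800))/(1+9/200) = 8243/10000 ≈ 0.824300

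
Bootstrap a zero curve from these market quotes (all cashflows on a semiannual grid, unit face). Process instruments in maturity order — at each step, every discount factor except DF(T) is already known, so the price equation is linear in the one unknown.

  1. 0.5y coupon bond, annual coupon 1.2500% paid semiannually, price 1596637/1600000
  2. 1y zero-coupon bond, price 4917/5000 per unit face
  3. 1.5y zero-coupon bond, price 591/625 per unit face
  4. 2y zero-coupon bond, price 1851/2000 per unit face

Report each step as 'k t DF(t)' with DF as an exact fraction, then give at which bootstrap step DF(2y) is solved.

1 1/2 9917/10000
2 1 4917/5000
3 3/2 591/625
4 2 1851/2000
DF(2y) is solved at step 4

step 1 [0.5y] bond c/2=1/160: DF=(1596637/1600000 − 1/160·(0))/(1+1/160) = 9917/10000 ≈ 0.991700
step 2 [1y] zero: DF = P = 4917/5000 ≈ 0.983400
step 3 [1.5y] zero: DF = P = 591/625 ≈ 0.945600
step 4 [2y] zero: DF = P = 1851/2000 ≈ 0.925500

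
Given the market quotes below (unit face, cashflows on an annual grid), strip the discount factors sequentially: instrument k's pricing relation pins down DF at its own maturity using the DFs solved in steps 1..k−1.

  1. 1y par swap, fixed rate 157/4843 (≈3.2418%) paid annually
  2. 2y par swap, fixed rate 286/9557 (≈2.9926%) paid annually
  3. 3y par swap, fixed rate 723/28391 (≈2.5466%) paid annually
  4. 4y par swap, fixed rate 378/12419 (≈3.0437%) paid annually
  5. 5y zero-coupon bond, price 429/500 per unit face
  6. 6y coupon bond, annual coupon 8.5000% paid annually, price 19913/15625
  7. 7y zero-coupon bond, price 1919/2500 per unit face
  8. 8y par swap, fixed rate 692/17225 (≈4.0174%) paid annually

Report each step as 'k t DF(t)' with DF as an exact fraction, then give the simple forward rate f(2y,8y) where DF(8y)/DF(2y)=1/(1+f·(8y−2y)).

step 1 [1y] swap r/1=157/4843: DF=(1 − 157/4843·(0))/(1+157/4843) = 4843/5000 ≈ 0.968600
step 2 [2y] swap r/1=286/9557: DF=(1 − 286/9557·(0.968600))/(1+286/9557) = 2357/2500 ≈ 0.942800
step 3 [3y] swap r/1=723/28391: DF=(1 − 723/28391·(0.968600+0.942800))/(1+723/28391) = 9277/10000 ≈ 0.927700
step 4 [4y] swap r/1=378/12419: DF=(1 − 378/12419·(0.968600+0.942800+0.927700))/(1+378/12419) = 4433/5000 ≈ 0.886600
step 5 [5y] zero: DF = P = 429/500 ≈ 0.858000
step 6 [6y] bond c/1=17/200: DF=(19913/15625 − 17/200·(0.968600+0.942800+0.927700+0.886600+0.858000))/(1+17/200) = 1631/2000 ≈ 0.815500
step 7 [7y] zero: DF = P = 1919/2500 ≈ 0.767600
step 8 [8y] swap r/1=692/17225: DF=(1 − 692/17225·(0.968600+0.942800+0.927700+0.886600+0.858000+0.815500+0.767600))/(1+692/17225) = 452/625 ≈ 0.723200

1 1 4843/5000
2 2 2357/2500
3 3 9277/10000
4 4 4433/5000
5 5 429/500
6 6 1631/2000
7 7 1919/2500
8 8 452/625
f(2y,8y) = ((2357/2500)/(452/625) − 1)/(6) = 183/3616 ≈ 5.0608%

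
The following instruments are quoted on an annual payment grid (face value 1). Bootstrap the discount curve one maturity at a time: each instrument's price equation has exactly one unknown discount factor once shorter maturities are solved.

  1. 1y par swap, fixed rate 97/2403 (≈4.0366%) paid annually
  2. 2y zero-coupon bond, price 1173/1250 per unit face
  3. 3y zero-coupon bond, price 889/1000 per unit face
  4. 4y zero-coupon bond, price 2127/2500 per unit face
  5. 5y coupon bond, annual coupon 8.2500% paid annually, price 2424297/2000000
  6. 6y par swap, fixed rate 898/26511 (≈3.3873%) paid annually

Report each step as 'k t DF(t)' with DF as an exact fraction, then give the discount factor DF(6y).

1 1 2403/2500
2 2 1173/1250
3 3 889/1000
4 4 2127/2500
5 5 1053/1250
6 6 2051/2500
DF(6y) = 2051/2500 ≈ 0.820400

step 1 [1y] swap r/1=97/2403: DF=(1 − 97/2403·(0))/(1+97/2403) = 2403/2500 ≈ 0.961200
step 2 [2y] zero: DF = P = 1173/1250 ≈ 0.938400
step 3 [3y] zero: DF = P = 889/1000 ≈ 0.889000
step 4 [4y] zero: DF = P = 2127/2500 ≈ 0.850800
step 5 [5y] bond c/1=33/400: DF=(2424297/2000000 − 33/400·(0.961200+0.938400+0.889000+0.850800))/(1+33/400) = 1053/1250 ≈ 0.842400
step 6 [6y] swap r/1=898/26511: DF=(1 − 898/26511·(0.961200+0.938400+0.889000+0.850800+0.842400))/(1+898/26511) = 2051/2500 ≈ 0.820400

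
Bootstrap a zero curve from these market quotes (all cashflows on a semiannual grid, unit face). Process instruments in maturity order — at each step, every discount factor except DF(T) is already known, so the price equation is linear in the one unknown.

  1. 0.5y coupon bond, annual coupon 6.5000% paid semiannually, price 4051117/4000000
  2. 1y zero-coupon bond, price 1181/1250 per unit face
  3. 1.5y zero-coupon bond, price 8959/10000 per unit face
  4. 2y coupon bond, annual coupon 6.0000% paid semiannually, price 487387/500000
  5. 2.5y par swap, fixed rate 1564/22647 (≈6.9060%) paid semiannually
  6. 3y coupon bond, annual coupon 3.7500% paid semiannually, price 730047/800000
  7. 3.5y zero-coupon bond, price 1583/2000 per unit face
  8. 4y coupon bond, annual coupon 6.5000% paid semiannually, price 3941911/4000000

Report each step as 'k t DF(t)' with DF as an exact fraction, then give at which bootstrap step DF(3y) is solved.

step 1 [0.5y] bond c/2=13/400: DF=(4051117/4000000 − 13/400·(0))/(1+13/400) = 9809/10000 ≈ 0.980900
step 2 [1y] zero: DF = P = 1181/1250 ≈ 0.944800
step 3 [1.5y] zero: DF = P = 8959/10000 ≈ 0.895900
step 4 [2y] bond c/2=3/100: DF=(487387/500000 − 3/100·(0.980900+0.944800+0.895900))/(1+3/100) = 4321/5000 ≈ 0.864200
step 5 [2.5y] swap r/2=782/22647: DF=(1 − 782/22647·(0.980900+0.944800+0.895900+0.864200))/(1+782/22647) = 2109/2500 ≈ 0.843600
step 6 [3y] bond c/2=3/160: DF=(730047/800000 − 3/160·(0.980900+0.944800+0.895900+0.864200+0.843600))/(1+3/160) = 2031/2500 ≈ 0.812400
step 7 [3.5y] zero: DF = P = 1583/2000 ≈ 0.791500
step 8 [4y] bond c/2=13/400: DF=(3941911/4000000 − 13/400·(0.980900+0.944800+0.895900+0.864200+0.843600+0.812400+0.791500))/(1+13/400) = 3807/5000 ≈ 0.761400

1 1/2 9809/10000
2 1 1181/1250
3 3/2 8959/10000
4 2 4321/5000
5 5/2 2109/2500
6 3 2031/2500
7 7/2 1583/2000
8 4 3807/5000
DF(3y) is solved at step 6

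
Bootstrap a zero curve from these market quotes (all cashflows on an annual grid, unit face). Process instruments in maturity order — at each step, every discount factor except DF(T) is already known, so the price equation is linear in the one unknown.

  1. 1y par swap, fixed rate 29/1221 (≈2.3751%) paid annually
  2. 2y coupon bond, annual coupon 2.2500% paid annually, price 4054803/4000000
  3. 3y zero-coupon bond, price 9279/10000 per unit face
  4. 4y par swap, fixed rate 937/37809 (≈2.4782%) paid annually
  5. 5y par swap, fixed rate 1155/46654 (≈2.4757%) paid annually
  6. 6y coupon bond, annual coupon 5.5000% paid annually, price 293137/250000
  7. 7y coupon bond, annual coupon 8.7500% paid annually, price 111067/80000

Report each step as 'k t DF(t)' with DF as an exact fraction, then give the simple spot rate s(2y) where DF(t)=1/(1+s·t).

step 1 [1y] swap r/1=29/1221: DF=(1 − 29/1221·(0))/(1+29/1221) = 1221/1250 ≈ 0.976800
step 2 [2y] bond c/1=9/400: DF=(4054803/4000000 − 9/400·(0.976800))/(1+9/400) = 9699/10000 ≈ 0.969900
step 3 [3y] zero: DF = P = 9279/10000 ≈ 0.927900
step 4 [4y] swap r/1=937/37809: DF=(1 − 937/37809·(0.976800+0.969900+0.927900))/(1+937/37809) = 9063/10000 ≈ 0.906300
step 5 [5y] swap r/1=1155/46654: DF=(1 − 1155/46654·(0.976800+0.969900+0.927900+0.906300))/(1+1155/46654) = 1769/2000 ≈ 0.884500
step 6 [6y] bond c/1=11/200: DF=(293137/250000 − 11/200·(0.976800+0.969900+0.927900+0.906300+0.884500))/(1+11/200) = 4341/5000 ≈ 0.868200
step 7 [7y] bond c/1=7/80: DF=(111067/80000 − 7/80·(0.976800+0.969900+0.927900+0.906300+0.884500+0.868200))/(1+7/80) = 4157/5000 ≈ 0.831400

1 1 1221/1250
2 2 9699/10000
3 3 9279/10000
4 4 9063/10000
5 5 1769/2000
6 6 4341/5000
7 7 4157/5000
s(2y) = (1/(9699/10000) − 1)/(2) = 301/19398 ≈ 1.5517%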